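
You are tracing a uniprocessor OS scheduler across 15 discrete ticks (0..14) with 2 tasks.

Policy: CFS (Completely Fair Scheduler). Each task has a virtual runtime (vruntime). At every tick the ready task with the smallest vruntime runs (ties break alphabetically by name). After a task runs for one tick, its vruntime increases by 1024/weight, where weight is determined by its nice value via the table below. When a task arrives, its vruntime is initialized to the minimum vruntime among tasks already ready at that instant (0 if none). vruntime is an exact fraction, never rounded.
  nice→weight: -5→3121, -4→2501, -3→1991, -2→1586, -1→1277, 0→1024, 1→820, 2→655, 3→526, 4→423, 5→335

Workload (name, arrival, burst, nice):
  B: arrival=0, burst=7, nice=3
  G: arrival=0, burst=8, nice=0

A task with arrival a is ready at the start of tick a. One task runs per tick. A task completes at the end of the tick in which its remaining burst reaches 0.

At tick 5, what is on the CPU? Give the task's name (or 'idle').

running at tick 5 = G

t=0: vr[B=0 G=0] → run B
t=1: vr[B=512/263 G=0] → run G
t=2: vr[B=512/263 G=1] → run G
t=3: vr[B=512/263 G=2] → run B
t=4: vr[B=1024/263 G=2] → run G
t=5: vr[B=1024/263 G=3] → run G
t=6: vr[B=1024/263 G=4] → run B
t=7: vr[B=1536/263 G=4] → run G
t=8: vr[B=1536/263 G=5] → run G
t=9: vr[B=1536/263 G=6] → run B
t=10: vr[B=2048/263 G=6] → run G
t=11: vr[B=2048/263 G=7] → run G
t=12: vr[B=2048/263] → run B
t=13: vr[B=2560/263] → run B
t=14: vr[B=3072/263] → run B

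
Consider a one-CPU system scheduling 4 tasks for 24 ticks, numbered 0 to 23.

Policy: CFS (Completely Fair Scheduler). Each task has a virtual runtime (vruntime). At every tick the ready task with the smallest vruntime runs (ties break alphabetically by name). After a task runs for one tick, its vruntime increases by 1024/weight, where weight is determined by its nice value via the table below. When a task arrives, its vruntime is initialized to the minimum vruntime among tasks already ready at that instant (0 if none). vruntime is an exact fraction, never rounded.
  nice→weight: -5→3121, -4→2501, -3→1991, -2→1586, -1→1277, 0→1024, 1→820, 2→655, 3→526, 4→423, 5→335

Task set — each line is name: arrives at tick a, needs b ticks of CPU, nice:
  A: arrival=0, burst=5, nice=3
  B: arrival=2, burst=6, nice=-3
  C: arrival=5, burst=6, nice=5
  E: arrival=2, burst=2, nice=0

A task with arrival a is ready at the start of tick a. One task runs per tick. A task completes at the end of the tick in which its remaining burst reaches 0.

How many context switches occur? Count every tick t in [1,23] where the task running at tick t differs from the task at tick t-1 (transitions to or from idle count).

context switches = 12

t=0: vr[A=0] → run A
t=1: vr[A=512/263] → run A
t=2: vr[A=1024/263 B=1024/263 E=1024/263] → run A
t=3: vr[A=1536/263 B=1024/263 E=1024/263] → run B
t=4: vr[A=1536/263 B=2308096/523633 E=1024/263] → run E
t=5: vr[A=1536/263 B=2308096/523633 C=2308096/523633 E=1287/263] → run B
t=6: vr[A=1536/263 B=2577408/523633 C=2308096/523633 E=1287/263] → run C
t=7: vr[A=1536/263 B=2577408/523633 C=1309412352/175417055 E=1287/263] → run E
t=8: vr[A=1536/263 B=2577408/523633 C=1309412352/175417055] → run B
t=9: vr[A=1536/263 B=2846720/523633 C=1309412352/175417055] → run B
t=10: vr[A=1536/263 B=3116032/523633 C=1309412352/175417055] → run A
t=11: vr[A=2048/263 B=3116032/523633 C=1309412352/175417055] → run B
t=12: vr[A=2048/263 B=3385344/523633 C=1309412352/175417055] → run B
t=13: vr[A=2048/263 C=1309412352/175417055] → run C
t=14: vr[A=2048/263 C=1845612544/175417055] → run A
t=15: vr[C=1845612544/175417055] → run C
t=16: vr[C=2381812736/175417055] → run C
t=17: vr[C=2918012928/175417055] → run C
t=18: vr[C=690842624/35083411] → run C
t=19: (idle)
t=20: (idle)
t=21: (idle)
t=22: (idle)
t=23: (idle)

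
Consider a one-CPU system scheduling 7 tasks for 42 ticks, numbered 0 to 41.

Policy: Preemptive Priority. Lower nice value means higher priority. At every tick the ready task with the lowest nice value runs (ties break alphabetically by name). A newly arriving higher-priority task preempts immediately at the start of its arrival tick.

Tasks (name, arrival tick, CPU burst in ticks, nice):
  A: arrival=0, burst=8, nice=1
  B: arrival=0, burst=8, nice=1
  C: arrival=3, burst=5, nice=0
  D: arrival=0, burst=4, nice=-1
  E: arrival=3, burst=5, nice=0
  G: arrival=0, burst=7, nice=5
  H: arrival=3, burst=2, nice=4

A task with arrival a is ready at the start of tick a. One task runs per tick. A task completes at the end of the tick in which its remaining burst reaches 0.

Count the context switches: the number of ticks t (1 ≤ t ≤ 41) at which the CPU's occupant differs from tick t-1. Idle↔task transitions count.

context switches = 7

t=0: ready={A,B,D,G} → run D
t=1: ready={A,B,D,G} → run D
t=2: ready={A,B,D,G} → run D
t=3: ready={A,B,C,D,E,G,H} → run D
t=4: ready={A,B,C,E,G,H} → run C
t=5: ready={A,B,C,E,G,H} → run C
t=6: ready={A,B,C,E,G,H} → run C
t=7: ready={A,B,C,E,G,H} → run C
t=8: ready={A,B,C,E,G,H} → run C
t=9: ready={A,B,E,G,H} → run E
t=10: ready={A,B,E,G,H} → run E
t=11: ready={A,B,E,G,H} → run E
t=12: ready={A,B,E,G,H} → run E
t=13: ready={A,B,E,G,H} → run E
t=14: ready={A,B,G,H} → run A
t=15: ready={A,B,G,H} → run A
t=16: ready={A,B,G,H} → run A
t=17: ready={A,B,G,H} → run A
t=18: ready={A,B,G,H} → run A
t=19: ready={A,B,G,H} → run A
t=20: ready={A,B,G,H} → run A
t=21: ready={A,B,G,H} → run A
t=22: ready={B,G,H} → run B
t=23: ready={B,G,H} → run B
t=24: ready={B,G,H} → run B
t=25: ready={B,G,H} → run B
t=26: ready={B,G,H} → run B
t=27: ready={B,G,H} → run B
t=28: ready={B,G,H} → run B
t=29: ready={B,G,H} → run B
t=30: ready={G,H} → run H
t=31: ready={G,H} → run H
t=32: ready={G} → run G
t=33: ready={G} → run G
t=34: ready={G} → run G
t=35: ready={G} → run G
t=36: ready={G} → run G
t=37: ready={G} → run G
t=38: ready={G} → run G
t=39: (idle)
t=40: (idle)
t=41: (idle)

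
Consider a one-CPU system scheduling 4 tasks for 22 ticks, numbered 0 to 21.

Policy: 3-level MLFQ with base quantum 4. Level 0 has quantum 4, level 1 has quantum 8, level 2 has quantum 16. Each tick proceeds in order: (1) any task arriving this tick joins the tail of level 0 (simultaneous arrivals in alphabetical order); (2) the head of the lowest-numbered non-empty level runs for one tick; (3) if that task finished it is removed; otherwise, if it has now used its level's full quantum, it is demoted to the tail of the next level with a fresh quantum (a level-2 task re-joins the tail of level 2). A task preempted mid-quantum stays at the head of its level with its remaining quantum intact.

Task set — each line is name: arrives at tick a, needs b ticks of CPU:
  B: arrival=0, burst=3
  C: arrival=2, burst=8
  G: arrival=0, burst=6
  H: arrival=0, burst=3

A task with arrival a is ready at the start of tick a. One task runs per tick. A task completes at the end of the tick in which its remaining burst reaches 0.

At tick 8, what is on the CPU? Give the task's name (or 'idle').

t=0: L0/L1/L2 = BGH/-/- → run B
t=1: L0/L1/L2 = BGH/-/- → run B
t=2: L0/L1/L2 = BGHC/-/- → run B
t=3: L0/L1/L2 = GHC/-/- → run G
t=4: L0/L1/L2 = GHC/-/- → run G
t=5: L0/L1/L2 = GHC/-/- → run G
t=6: L0/L1/L2 = GHC/-/- → run G
t=7: L0/L1/L2 = HC/G/- → run H
t=8: L0/L1/L2 = HC/G/- → run H
t=9: L0/L1/L2 = HC/G/- → run H
t=10: L0/L1/L2 = C/G/- → run C
t=11: L0/L1/L2 = C/G/- → run C
t=12: L0/L1/L2 = C/G/- → run C
t=13: L0/L1/L2 = C/G/- → run C
t=14: L0/L1/L2 = -/GC/- → run G
t=15: L0/L1/L2 = -/GC/- → run G
t=16: L0/L1/L2 = -/C/- → run C
t=17: L0/L1/L2 = -/C/- → run C
t=18: L0/L1/L2 = -/C/- → run C
t=19: L0/L1/L2 = -/C/- → run C
t=20: (idle)
t=21: (idle)

running at tick 8 = H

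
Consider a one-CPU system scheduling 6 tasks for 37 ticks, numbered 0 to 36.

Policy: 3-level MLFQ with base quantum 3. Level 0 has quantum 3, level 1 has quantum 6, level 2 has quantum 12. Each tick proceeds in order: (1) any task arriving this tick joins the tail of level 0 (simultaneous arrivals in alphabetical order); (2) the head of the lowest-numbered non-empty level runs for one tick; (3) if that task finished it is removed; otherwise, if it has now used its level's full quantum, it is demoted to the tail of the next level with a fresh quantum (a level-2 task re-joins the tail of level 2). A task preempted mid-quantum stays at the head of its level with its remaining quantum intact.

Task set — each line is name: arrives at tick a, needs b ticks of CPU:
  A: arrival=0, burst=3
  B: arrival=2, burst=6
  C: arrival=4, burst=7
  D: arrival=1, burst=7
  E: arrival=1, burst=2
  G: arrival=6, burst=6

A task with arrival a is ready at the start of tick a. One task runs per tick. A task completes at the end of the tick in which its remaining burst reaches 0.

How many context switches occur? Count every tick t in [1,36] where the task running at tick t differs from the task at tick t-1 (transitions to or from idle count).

context switches = 10

t=0: L0/L1/L2 = A/-/- → run A
t=1: L0/L1/L2 = ADE/-/- → run A
t=2: L0/L1/L2 = ADEB/-/- → run A
t=3: L0/L1/L2 = DEB/-/- → run D
t=4: L0/L1/L2 = DEBC/-/- → run D
t=5: L0/L1/L2 = DEBC/-/- → run D
t=6: L0/L1/L2 = EBCG/D/- → run E
t=7: L0/L1/L2 = EBCG/D/- → run E
t=8: L0/L1/L2 = BCG/D/- → run B
t=9: L0/L1/L2 = BCG/D/- → run B
t=10: L0/L1/L2 = BCG/D/- → run B
t=11: L0/L1/L2 = CG/DB/- → run C
t=12: L0/L1/L2 = CG/DB/- → run C
t=13: L0/L1/L2 = CG/DB/- → run C
t=14: L0/L1/L2 = G/DBC/- → run G
t=15: L0/L1/L2 = G/DBC/- → run G
t=16: L0/L1/L2 = G/DBC/- → run G
t=17: L0/L1/L2 = -/DBCG/- → run D
t=18: L0/L1/L2 = -/DBCG/- → run D
t=19: L0/L1/L2 = -/DBCG/- → run D
t=20: L0/L1/L2 = -/DBCG/- → run D
t=21: L0/L1/L2 = -/BCG/- → run B
t=22: L0/L1/L2 = -/BCG/- → run B
t=23: L0/L1/L2 = -/BCG/- → run B
t=24: L0/L1/L2 = -/CG/- → run C
t=25: L0/L1/L2 = -/CG/- → run C
t=26: L0/L1/L2 = -/CG/- → run C
t=27: L0/L1/L2 = -/CG/- → run C
t=28: L0/L1/L2 = -/G/- → run G
t=29: L0/L1/L2 = -/G/- → run G
t=30: L0/L1/L2 = -/G/- → run G
t=31: (idle)
t=32: (idle)
t=33: (idle)
t=34: (idle)
t=35: (idle)
t=36: (idle)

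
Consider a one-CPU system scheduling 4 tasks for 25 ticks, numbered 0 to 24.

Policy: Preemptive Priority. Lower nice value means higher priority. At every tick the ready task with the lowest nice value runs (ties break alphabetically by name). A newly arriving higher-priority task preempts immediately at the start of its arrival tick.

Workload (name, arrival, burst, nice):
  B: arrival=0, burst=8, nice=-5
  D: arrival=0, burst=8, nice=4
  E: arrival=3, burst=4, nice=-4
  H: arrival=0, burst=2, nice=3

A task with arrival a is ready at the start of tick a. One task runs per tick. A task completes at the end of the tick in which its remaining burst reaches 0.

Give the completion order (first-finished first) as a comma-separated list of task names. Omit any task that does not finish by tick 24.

completion order = B, E, H, D

t=0: ready={B,D,H} → run B
t=1: ready={B,D,H} → run B
t=2: ready={B,D,H} → run B
t=3: ready={B,D,E,H} → run B
t=4: ready={B,D,E,H} → run B
t=5: ready={B,D,E,H} → run B
t=6: ready={B,D,E,H} → run B
t=7: ready={B,D,E,H} → run B
t=8: ready={D,E,H} → run E
t=9: ready={D,E,H} → run E
t=10: ready={D,E,H} → run E
t=11: ready={D,E,H} → run E
t=12: ready={D,H} → run H
t=13: ready={D,H} → run H
t=14: ready={D} → run D
t=15: ready={D} → run D
t=16: ready={D} → run D
t=17: ready={D} → run D
t=18: ready={D} → run D
t=19: ready={D} → run D
t=20: ready={D} → run D
t=21: ready={D} → run D
t=22: (idle)
t=23: (idle)
t=24: (idle)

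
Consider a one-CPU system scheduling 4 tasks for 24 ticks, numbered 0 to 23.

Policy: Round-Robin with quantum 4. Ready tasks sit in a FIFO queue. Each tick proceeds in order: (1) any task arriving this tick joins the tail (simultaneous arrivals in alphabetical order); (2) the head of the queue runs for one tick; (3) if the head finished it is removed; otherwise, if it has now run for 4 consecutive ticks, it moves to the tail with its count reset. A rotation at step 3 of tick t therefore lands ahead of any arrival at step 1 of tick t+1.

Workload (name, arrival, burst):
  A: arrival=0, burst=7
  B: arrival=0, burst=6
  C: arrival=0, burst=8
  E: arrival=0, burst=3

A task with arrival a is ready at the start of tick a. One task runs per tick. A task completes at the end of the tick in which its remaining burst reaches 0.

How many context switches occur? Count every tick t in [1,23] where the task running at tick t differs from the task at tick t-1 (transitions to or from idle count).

t=0: queue=[A,B,C,E] q_used=0 → run A
t=1: queue=[A,B,C,E] q_used=1 → run A
t=2: queue=[A,B,C,E] q_used=2 → run A
t=3: queue=[A,B,C,E] q_used=3 → run A
t=4: queue=[B,C,E,A] q_used=0 → run B
t=5: queue=[B,C,E,A] q_used=1 → run B
t=6: queue=[B,C,E,A] q_used=2 → run B
t=7: queue=[B,C,E,A] q_used=3 → run B
t=8: queue=[C,E,A,B] q_used=0 → run C
t=9: queue=[C,E,A,B] q_used=1 → run C
t=10: queue=[C,E,A,B] q_used=2 → run C
t=11: queue=[C,E,A,B] q_used=3 → run C
t=12: queue=[E,A,B,C] q_used=0 → run E
t=13: queue=[E,A,B,C] q_used=1 → run E
t=14: queue=[E,A,B,C] q_used=2 → run E
t=15: queue=[A,B,C] q_used=0 → run A
t=16: queue=[A,B,C] q_used=1 → run A
t=17: queue=[A,B,C] q_used=2 → run A
t=18: queue=[B,C] q_used=0 → run B
t=19: queue=[B,C] q_used=1 → run B
t=20: queue=[C] q_used=0 → run C
t=21: queue=[C] q_used=1 → run C
t=22: queue=[C] q_used=2 → run C
t=23: queue=[C] q_used=3 → run C

context switches = 6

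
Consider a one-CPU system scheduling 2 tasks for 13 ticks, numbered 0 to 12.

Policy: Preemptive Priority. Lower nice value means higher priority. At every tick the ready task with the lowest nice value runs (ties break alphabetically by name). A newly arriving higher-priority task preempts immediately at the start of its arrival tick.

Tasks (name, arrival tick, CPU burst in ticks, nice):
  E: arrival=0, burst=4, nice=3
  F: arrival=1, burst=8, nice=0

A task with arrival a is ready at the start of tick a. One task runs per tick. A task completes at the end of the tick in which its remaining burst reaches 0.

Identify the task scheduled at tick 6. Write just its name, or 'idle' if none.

running at tick 6 = F

t=0: ready={E} → run E
t=1: ready={E,F} → run F
t=2: ready={E,F} → run F
t=3: ready={E,F} → run F
t=4: ready={E,F} → run F
t=5: ready={E,F} → run F
t=6: ready={E,F} → run F
t=7: ready={E,F} → run F
t=8: ready={E,F} → run F
t=9: ready={E} → run E
t=10: ready={E} → run E
t=11: ready={E} → run E
t=12: (idle)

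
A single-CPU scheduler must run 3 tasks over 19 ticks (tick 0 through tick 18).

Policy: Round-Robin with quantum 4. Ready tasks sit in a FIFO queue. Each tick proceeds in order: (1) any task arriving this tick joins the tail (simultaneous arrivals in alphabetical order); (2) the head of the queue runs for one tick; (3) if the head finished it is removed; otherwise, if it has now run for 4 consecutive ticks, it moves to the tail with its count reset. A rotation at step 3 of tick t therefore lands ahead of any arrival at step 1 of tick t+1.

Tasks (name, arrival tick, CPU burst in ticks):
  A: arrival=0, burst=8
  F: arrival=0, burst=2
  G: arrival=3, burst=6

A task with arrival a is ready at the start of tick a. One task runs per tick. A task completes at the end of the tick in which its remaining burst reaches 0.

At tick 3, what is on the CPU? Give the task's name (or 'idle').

t=0: queue=[A,F] q_used=0 → run A
t=1: queue=[A,F] q_used=1 → run A
t=2: queue=[A,F] q_used=2 → run A
t=3: queue=[A,F,G] q_used=3 → run A
t=4: queue=[F,G,A] q_used=0 → run F
t=5: queue=[F,G,A] q_used=1 → run F
t=6: queue=[G,A] q_used=0 → run G
t=7: queue=[G,A] q_used=1 → run G
t=8: queue=[G,A] q_used=2 → run G
t=9: queue=[G,A] q_used=3 → run G
t=10: queue=[A,G] q_used=0 → run A
t=11: queue=[A,G] q_used=1 → run A
t=12: queue=[A,G] q_used=2 → run A
t=13: queue=[A,G] q_used=3 → run A
t=14: queue=[G] q_used=0 → run G
t=15: queue=[G] q_used=1 → run G
t=16: (idle)
t=17: (idle)
t=18: (idle)

running at tick 3 = A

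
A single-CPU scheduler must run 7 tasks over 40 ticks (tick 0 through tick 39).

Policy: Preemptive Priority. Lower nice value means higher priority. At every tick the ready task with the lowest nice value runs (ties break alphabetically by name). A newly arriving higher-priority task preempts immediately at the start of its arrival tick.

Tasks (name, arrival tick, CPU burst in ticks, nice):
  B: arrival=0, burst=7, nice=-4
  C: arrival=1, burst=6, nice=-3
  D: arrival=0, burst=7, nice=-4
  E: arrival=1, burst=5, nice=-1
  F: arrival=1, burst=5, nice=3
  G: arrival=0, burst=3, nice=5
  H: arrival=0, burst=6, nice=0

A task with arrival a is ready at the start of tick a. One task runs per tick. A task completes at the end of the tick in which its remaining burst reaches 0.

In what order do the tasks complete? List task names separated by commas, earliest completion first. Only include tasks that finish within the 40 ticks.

t=0: ready={B,D,G,H} → run B
t=1: ready={B,C,D,E,F,G,H} → run B
t=2: ready={B,C,D,E,F,G,H} → run B
t=3: ready={B,C,D,E,F,G,H} → run B
t=4: ready={B,C,D,E,F,G,H} → run B
t=5: ready={B,C,D,E,F,G,H} → run B
t=6: ready={B,C,D,E,F,G,H} → run B
t=7: ready={C,D,E,F,G,H} → run D
t=8: ready={C,D,E,F,G,H} → run D
t=9: ready={C,D,E,F,G,H} → run D
t=10: ready={C,D,E,F,G,H} → run D
t=11: ready={C,D,E,F,G,H} → run D
t=12: ready={C,D,E,F,G,H} → run D
t=13: ready={C,D,E,F,G,H} → run D
t=14: ready={C,E,F,G,H} → run C
t=15: ready={C,E,F,G,H} → run C
t=16: ready={C,E,F,G,H} → run C
t=17: ready={C,E,F,G,H} → run C
t=18: ready={C,E,F,G,H} → run C
t=19: ready={C,E,F,G,H} → run C
t=20: ready={E,F,G,H} → run E
t=21: ready={E,F,G,H} → run E
t=22: ready={E,F,G,H} → run E
t=23: ready={E,F,G,H} → run E
t=24: ready={E,F,G,H} → run E
t=25: ready={F,G,H} → run H
t=26: ready={F,G,H} → run H
t=27: ready={F,G,H} → run H
t=28: ready={F,G,H} → run H
t=29: ready={F,G,H} → run H
t=30: ready={F,G,H} → run H
t=31: ready={F,G} → run F
t=32: ready={F,G} → run F
t=33: ready={F,G} → run F
t=34: ready={F,G} → run F
t=35: ready={F,G} → run F
t=36: ready={G} → run G
t=37: ready={G} → run G
t=38: ready={G} → run G
t=39: (idle)

completion order = B, D, C, E, H, F, G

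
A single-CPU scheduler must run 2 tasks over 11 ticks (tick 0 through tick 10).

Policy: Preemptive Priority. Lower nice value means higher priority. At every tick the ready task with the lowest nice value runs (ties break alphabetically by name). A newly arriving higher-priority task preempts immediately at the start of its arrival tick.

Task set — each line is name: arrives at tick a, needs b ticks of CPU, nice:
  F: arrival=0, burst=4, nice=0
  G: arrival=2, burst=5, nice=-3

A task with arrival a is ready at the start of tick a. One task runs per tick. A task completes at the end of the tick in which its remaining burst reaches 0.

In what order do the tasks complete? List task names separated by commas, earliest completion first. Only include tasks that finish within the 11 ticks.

completion order = G, F

t=0: ready={F} → run F
t=1: ready={F} → run F
t=2: ready={F,G} → run G
t=3: ready={F,G} → run G
t=4: ready={F,G} → run G
t=5: ready={F,G} → run G
t=6: ready={F,G} → run G
t=7: ready={F} → run F
t=8: ready={F} → run F
t=9: (idle)
t=10: (idle)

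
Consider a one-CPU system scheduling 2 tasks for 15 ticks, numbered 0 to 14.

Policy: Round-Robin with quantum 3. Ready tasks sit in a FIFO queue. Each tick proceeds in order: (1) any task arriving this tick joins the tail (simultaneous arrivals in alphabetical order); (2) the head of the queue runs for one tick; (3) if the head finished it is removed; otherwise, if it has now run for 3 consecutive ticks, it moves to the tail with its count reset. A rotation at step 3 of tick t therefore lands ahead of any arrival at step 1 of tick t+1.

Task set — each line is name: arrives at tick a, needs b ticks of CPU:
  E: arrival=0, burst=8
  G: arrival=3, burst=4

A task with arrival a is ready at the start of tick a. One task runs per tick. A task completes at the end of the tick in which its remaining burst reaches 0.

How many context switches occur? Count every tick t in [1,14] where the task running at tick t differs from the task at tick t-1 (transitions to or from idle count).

t=0: queue=[E] q_used=0 → run E
t=1: queue=[E] q_used=1 → run E
t=2: queue=[E] q_used=2 → run E
t=3: queue=[E,G] q_used=0 → run E
t=4: queue=[E,G] q_used=1 → run E
t=5: queue=[E,G] q_used=2 → run E
t=6: queue=[G,E] q_used=0 → run G
t=7: queue=[G,E] q_used=1 → run G
t=8: queue=[G,E] q_used=2 → run G
t=9: queue=[E,G] q_used=0 → run E
t=10: queue=[E,G] q_used=1 → run E
t=11: queue=[G] q_used=0 → run G
t=12: (idle)
t=13: (idle)
t=14: (idle)

context switches = 4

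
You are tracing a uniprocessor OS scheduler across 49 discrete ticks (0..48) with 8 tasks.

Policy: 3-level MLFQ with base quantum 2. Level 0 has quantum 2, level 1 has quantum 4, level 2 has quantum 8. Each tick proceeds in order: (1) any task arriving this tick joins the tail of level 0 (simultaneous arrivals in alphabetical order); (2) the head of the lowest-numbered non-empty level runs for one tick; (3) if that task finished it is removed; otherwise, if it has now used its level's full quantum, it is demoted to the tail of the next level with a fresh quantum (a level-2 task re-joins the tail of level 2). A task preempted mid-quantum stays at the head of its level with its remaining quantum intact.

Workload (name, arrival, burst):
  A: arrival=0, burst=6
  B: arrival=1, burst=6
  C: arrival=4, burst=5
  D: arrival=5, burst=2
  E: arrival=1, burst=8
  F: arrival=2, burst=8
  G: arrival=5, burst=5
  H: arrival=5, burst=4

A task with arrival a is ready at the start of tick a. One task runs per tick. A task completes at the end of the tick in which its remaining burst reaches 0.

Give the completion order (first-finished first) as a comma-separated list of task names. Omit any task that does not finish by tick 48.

completion order = D, A, B, C, G, H, E, F

t=0: L0/L1/L2 = A/-/- → run A
t=1: L0/L1/L2 = ABE/-/- → run A
t=2: L0/L1/L2 = BEF/A/- → run B
t=3: L0/L1/L2 = BEF/A/- → run B
t=4: L0/L1/L2 = EFC/AB/- → run E
t=5: L0/L1/L2 = EFCDGH/AB/- → run E
t=6: L0/L1/L2 = FCDGH/ABE/- → run F
t=7: L0/L1/L2 = FCDGH/ABE/- → run F
t=8: L0/L1/L2 = CDGH/ABEF/- → run C
t=9: L0/L1/L2 = CDGH/ABEF/- → run C
t=10: L0/L1/L2 = DGH/ABEFC/- → run D
t=11: L0/L1/L2 = DGH/ABEFC/- → run D
t=12: L0/L1/L2 = GH/ABEFC/- → run G
t=13: L0/L1/L2 = GH/ABEFC/- → run G
t=14: L0/L1/L2 = H/ABEFCG/- → run H
t=15: L0/L1/L2 = H/ABEFCG/- → run H
t=16: L0/L1/L2 = -/ABEFCGH/- → run A
t=17: L0/L1/L2 = -/ABEFCGH/- → run A
t=18: L0/L1/L2 = -/ABEFCGH/- → run A
t=19: L0/L1/L2 = -/ABEFCGH/- → run A
t=20: L0/L1/L2 = -/BEFCGH/- → run B
t=21: L0/L1/L2 = -/BEFCGH/- → run B
t=22: L0/L1/L2 = -/BEFCGH/- → run B
t=23: L0/L1/L2 = -/BEFCGH/- → run B
t=24: L0/L1/L2 = -/EFCGH/- → run E
t=25: L0/L1/L2 = -/EFCGH/- → run E
t=26: L0/L1/L2 = -/EFCGH/- → run E
t=27: L0/L1/L2 = -/EFCGH/- → run E
t=28: L0/L1/L2 = -/FCGH/E → run F
t=29: L0/L1/L2 = -/FCGH/E → run F
t=30: L0/L1/L2 = -/FCGH/E → run F
t=31: L0/L1/L2 = -/FCGH/E → run F
t=32: L0/L1/L2 = -/CGH/EF → run C
t=33: L0/L1/L2 = -/CGH/EF → run C
t=34: L0/L1/L2 = -/CGH/EF → run C
t=35: L0/L1/L2 = -/GH/EF → run G
t=36: L0/L1/L2 = -/GH/EF → run G
t=37: L0/L1/L2 = -/GH/EF → run G
t=38: L0/L1/L2 = -/H/EF → run H
t=39: L0/L1/L2 = -/H/EF → run H
t=40: L0/L1/L2 = -/-/EF → run E
t=41: L0/L1/L2 = -/-/EF → run E
t=42: L0/L1/L2 = -/-/F → run F
t=43: L0/L1/L2 = -/-/F → run F
t=44: (idle)
t=45: (idle)
t=46: (idle)
t=47: (idle)
t=48: (idle)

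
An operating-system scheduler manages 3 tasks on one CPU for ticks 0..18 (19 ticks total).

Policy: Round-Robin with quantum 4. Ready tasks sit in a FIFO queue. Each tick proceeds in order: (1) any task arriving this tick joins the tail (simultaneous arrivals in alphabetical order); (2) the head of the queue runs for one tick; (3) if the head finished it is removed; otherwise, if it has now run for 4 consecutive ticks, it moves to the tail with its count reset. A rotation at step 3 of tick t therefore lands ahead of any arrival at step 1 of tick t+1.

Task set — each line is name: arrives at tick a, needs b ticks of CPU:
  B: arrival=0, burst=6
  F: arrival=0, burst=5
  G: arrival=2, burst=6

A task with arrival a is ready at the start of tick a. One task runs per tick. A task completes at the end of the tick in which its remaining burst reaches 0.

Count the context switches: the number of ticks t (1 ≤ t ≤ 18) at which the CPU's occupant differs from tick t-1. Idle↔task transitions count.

context switches = 6

t=0: queue=[B,F] q_used=0 → run B
t=1: queue=[B,F] q_used=1 → run B
t=2: queue=[B,F,G] q_used=2 → run B
t=3: queue=[B,F,G] q_used=3 → run B
t=4: queue=[F,G,B] q_used=0 → run F
t=5: queue=[F,G,B] q_used=1 → run F
t=6: queue=[F,G,B] q_used=2 → run F
t=7: queue=[F,G,B] q_used=3 → run F
t=8: queue=[G,B,F] q_used=0 → run G
t=9: queue=[G,B,F] q_used=1 → run G
t=10: queue=[G,B,F] q_used=2 → run G
t=11: queue=[G,B,F] q_used=3 → run G
t=12: queue=[B,F,G] q_used=0 → run B
t=13: queue=[B,F,G] q_used=1 → run B
t=14: queue=[F,G] q_used=0 → run F
t=15: queue=[G] q_used=0 → run G
t=16: queue=[G] q_used=1 → run G
t=17: (idle)
t=18: (idle)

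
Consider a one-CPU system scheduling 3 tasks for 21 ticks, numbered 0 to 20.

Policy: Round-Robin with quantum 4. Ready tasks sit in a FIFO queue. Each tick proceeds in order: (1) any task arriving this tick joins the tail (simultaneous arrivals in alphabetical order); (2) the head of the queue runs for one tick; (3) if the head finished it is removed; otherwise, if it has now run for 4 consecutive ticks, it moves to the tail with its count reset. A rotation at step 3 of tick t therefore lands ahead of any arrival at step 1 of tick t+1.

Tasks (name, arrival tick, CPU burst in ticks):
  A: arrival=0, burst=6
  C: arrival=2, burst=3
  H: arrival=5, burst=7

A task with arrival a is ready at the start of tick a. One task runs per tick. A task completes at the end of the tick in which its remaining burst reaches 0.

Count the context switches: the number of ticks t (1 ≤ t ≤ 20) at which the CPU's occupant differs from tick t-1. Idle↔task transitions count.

context switches = 4

t=0: queue=[A] q_used=0 → run A
t=1: queue=[A] q_used=1 → run A
t=2: queue=[A,C] q_used=2 → run A
t=3: queue=[A,C] q_used=3 → run A
t=4: queue=[C,A] q_used=0 → run C
t=5: queue=[C,A,H] q_used=1 → run C
t=6: queue=[C,A,H] q_used=2 → run C
t=7: queue=[A,H] q_used=0 → run A
t=8: queue=[A,H] q_used=1 → run A
t=9: queue=[H] q_used=0 → run H
t=10: queue=[H] q_used=1 → run H
t=11: queue=[H] q_used=2 → run H
t=12: queue=[H] q_used=3 → run H
t=13: queue=[H] q_used=0 → run H
t=14: queue=[H] q_used=1 → run H
t=15: queue=[H] q_used=2 → run H
t=16: (idle)
t=17: (idle)
t=18: (idle)
t=19: (idle)
t=20: (idle)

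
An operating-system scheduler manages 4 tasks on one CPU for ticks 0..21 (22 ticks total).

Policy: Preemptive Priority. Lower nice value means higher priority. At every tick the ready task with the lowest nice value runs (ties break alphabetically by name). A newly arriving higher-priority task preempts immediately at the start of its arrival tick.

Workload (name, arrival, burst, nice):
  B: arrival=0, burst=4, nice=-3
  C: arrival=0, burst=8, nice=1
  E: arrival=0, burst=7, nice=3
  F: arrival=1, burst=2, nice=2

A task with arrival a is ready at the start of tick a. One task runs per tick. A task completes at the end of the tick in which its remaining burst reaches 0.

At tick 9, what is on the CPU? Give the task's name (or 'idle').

running at tick 9 = C

t=0: ready={B,C,E} → run B
t=1: ready={B,C,E,F} → run B
t=2: ready={B,C,E,F} → run B
t=3: ready={B,C,E,F} → run B
t=4: ready={C,E,F} → run C
t=5: ready={C,E,F} → run C
t=6: ready={C,E,F} → run C
t=7: ready={C,E,F} → run C
t=8: ready={C,E,F} → run C
t=9: ready={C,E,F} → run C
t=10: ready={C,E,F} → run C
t=11: ready={C,E,F} → run C
t=12: ready={E,F} → run F
t=13: ready={E,F} → run F
t=14: ready={E} → run E
t=15: ready={E} → run E
t=16: ready={E} → run E
t=17: ready={E} → run E
t=18: ready={E} → run E
t=19: ready={E} → run E
t=20: ready={E} → run E
t=21: (idle)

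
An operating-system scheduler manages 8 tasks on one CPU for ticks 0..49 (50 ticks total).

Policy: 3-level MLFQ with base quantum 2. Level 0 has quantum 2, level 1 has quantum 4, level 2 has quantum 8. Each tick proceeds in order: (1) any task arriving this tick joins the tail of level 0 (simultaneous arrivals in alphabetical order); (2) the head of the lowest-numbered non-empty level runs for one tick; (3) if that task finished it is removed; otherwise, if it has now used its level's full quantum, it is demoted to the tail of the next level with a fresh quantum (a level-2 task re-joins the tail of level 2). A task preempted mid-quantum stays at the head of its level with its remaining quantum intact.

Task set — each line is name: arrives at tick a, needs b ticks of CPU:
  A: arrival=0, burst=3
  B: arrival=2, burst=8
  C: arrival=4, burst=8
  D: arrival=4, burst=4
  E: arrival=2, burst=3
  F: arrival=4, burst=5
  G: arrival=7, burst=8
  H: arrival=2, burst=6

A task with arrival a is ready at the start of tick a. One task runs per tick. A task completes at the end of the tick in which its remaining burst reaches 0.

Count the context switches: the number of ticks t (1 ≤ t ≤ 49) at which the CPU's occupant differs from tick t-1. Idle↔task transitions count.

context switches = 19

t=0: L0/L1/L2 = A/-/- → run A
t=1: L0/L1/L2 = A/-/- → run A
t=2: L0/L1/L2 = BEH/A/- → run B
t=3: L0/L1/L2 = BEH/A/- → run B
t=4: L0/L1/L2 = EHCDF/AB/- → run E
t=5: L0/L1/L2 = EHCDF/AB/- → run E
t=6: L0/L1/L2 = HCDF/ABE/- → run H
t=7: L0/L1/L2 = HCDFG/ABE/- → run H
t=8: L0/L1/L2 = CDFG/ABEH/- → run C
t=9: L0/L1/L2 = CDFG/ABEH/- → run C
t=10: L0/L1/L2 = DFG/ABEHC/- → run D
t=11: L0/L1/L2 = DFG/ABEHC/- → run D
t=12: L0/L1/L2 = FG/ABEHCD/- → run F
t=13: L0/L1/L2 = FG/ABEHCD/- → run F
t=14: L0/L1/L2 = G/ABEHCDF/- → run G
t=15: L0/L1/L2 = G/ABEHCDF/- → run G
t=16: L0/L1/L2 = -/ABEHCDFG/- → run A
t=17: L0/L1/L2 = -/BEHCDFG/- → run B
t=18: L0/L1/L2 = -/BEHCDFG/- → run B
t=19: L0/L1/L2 = -/BEHCDFG/- → run B
t=20: L0/L1/L2 = -/BEHCDFG/- → run B
t=21: L0/L1/L2 = -/EHCDFG/B → run E
t=22: L0/L1/L2 = -/HCDFG/B → run H
t=23: L0/L1/L2 = -/HCDFG/B → run H
t=24: L0/L1/L2 = -/HCDFG/B → run H
t=25: L0/L1/L2 = -/HCDFG/B → run H
t=26: L0/L1/L2 = -/CDFG/B → run C
t=27: L0/L1/L2 = -/CDFG/B → run C
t=28: L0/L1/L2 = -/CDFG/B → run C
t=29: L0/L1/L2 = -/CDFG/B → run C
t=30: L0/L1/L2 = -/DFG/BC → run D
t=31: L0/L1/L2 = -/DFG/BC → run D
t=32: L0/L1/L2 = -/FG/BC → run F
t=33: L0/L1/L2 = -/FG/BC → run F
t=34: L0/L1/L2 = -/FG/BC → run F
t=35: L0/L1/L2 = -/G/BC → run G
t=36: L0/L1/L2 = -/G/BC → run G
t=37: L0/L1/L2 = -/G/BC → run G
t=38: L0/L1/L2 = -/G/BC → run G
t=39: L0/L1/L2 = -/-/BCG → run B
t=40: L0/L1/L2 = -/-/BCG → run B
t=41: L0/L1/L2 = -/-/CG → run C
t=42: L0/L1/L2 = -/-/CG → run C
t=43: L0/L1/L2 = -/-/G → run G
t=44: L0/L1/L2 = -/-/G → run G
t=45: (idle)
t=46: (idle)
t=47: (idle)
t=48: (idle)
t=49: (idle)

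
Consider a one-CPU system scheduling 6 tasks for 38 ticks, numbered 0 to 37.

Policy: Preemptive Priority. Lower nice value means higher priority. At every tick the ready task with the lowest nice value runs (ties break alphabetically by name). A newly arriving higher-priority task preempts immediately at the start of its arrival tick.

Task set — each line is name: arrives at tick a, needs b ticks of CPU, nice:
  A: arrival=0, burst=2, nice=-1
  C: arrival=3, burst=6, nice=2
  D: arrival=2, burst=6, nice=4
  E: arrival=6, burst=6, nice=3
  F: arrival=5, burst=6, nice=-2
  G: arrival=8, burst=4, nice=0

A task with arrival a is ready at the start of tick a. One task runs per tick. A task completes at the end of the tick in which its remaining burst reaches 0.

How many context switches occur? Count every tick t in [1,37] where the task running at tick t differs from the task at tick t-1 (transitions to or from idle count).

context switches = 8

t=0: ready={A} → run A
t=1: ready={A} → run A
t=2: ready={D} → run D
t=3: ready={C,D} → run C
t=4: ready={C,D} → run C
t=5: ready={C,D,F} → run F
t=6: ready={C,D,E,F} → run F
t=7: ready={C,D,E,F} → run F
t=8: ready={C,D,E,F,G} → run F
t=9: ready={C,D,E,F,G} → run F
t=10: ready={C,D,E,F,G} → run F
t=11: ready={C,D,E,G} → run G
t=12: ready={C,D,E,G} → run G
t=13: ready={C,D,E,G} → run G
t=14: ready={C,D,E,G} → run G
t=15: ready={C,D,E} → run C
t=16: ready={C,D,E} → run C
t=17: ready={C,D,E} → run C
t=18: ready={C,D,E} → run C
t=19: ready={D,E} → run E
t=20: ready={D,E} → run E
t=21: ready={D,E} → run E
t=22: ready={D,E} → run E
t=23: ready={D,E} → run E
t=24: ready={D,E} → run E
t=25: ready={D} → run D
t=26: ready={D} → run D
t=27: ready={D} → run D
t=28: ready={D} → run D
t=29: ready={D} → run D
t=30: (idle)
t=31: (idle)
t=32: (idle)
t=33: (idle)
t=34: (idle)
t=35: (idle)
t=36: (idle)
t=37: (idle)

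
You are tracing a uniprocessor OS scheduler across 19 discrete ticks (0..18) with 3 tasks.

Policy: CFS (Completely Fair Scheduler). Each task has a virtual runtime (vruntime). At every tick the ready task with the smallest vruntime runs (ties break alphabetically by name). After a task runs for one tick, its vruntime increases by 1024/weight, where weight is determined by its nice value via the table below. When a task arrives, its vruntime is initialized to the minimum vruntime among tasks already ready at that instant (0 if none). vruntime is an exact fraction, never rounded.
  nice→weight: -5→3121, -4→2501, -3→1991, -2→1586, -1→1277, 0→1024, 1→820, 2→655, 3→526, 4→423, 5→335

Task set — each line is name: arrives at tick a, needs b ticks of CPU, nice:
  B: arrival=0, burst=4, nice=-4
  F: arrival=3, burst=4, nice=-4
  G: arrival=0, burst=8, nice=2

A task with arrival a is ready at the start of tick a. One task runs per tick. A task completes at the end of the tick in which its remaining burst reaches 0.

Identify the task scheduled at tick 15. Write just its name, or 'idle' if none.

t=0: vr[B=0 G=0] → run B
t=1: vr[B=1024/2501 G=0] → run G
t=2: vr[B=1024/2501 G=1024/655] → run B
t=3: vr[B=2048/2501 F=2048/2501 G=1024/655] → run B
t=4: vr[B=3072/2501 F=2048/2501 G=1024/655] → run F
t=5: vr[B=3072/2501 F=3072/2501 G=1024/655] → run B
t=6: vr[F=3072/2501 G=1024/655] → run F
t=7: vr[F=4096/2501 G=1024/655] → run G
t=8: vr[F=4096/2501 G=2048/655] → run F
t=9: vr[F=5120/2501 G=2048/655] → run F
t=10: vr[G=2048/655] → run G
t=11: vr[G=3072/655] → run G
t=12: vr[G=4096/655] → run G
t=13: vr[G=1024/131] → run G
t=14: vr[G=6144/655] → run G
t=15: vr[G=7168/655] → run G
t=16: (idle)
t=17: (idle)
t=18: (idle)

running at tick 15 = G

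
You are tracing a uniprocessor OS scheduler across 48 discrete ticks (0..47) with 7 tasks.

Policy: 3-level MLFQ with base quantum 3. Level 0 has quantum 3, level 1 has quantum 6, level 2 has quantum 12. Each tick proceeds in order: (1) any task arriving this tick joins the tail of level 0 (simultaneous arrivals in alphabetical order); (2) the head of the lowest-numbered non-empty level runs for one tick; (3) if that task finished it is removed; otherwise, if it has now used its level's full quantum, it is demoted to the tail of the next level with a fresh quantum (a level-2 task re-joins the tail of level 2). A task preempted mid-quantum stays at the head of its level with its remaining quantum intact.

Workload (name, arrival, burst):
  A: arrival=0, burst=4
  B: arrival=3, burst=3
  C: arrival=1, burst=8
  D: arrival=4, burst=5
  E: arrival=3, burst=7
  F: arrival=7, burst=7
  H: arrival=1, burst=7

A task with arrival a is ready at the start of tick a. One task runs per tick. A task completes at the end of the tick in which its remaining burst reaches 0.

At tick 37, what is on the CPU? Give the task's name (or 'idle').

running at tick 37 = F

t=0: L0/L1/L2 = A/-/- → run A
t=1: L0/L1/L2 = ACH/-/- → run A
t=2: L0/L1/L2 = ACH/-/- → run A
t=3: L0/L1/L2 = CHBE/A/- → run C
t=4: L0/L1/L2 = CHBED/A/- → run C
t=5: L0/L1/L2 = CHBED/A/- → run C
t=6: L0/L1/L2 = HBED/AC/- → run H
t=7: L0/L1/L2 = HBEDF/AC/- → run H
t=8: L0/L1/L2 = HBEDF/AC/- → run H
t=9: L0/L1/L2 = BEDF/ACH/- → run B
t=10: L0/L1/L2 = BEDF/ACH/- → run B
t=11: L0/L1/L2 = BEDF/ACH/- → run B
t=12: L0/L1/L2 = EDF/ACH/- → run E
t=13: L0/L1/L2 = EDF/ACH/- → run E
t=14: L0/L1/L2 = EDF/ACH/- → run E
t=15: L0/L1/L2 = DF/ACHE/- → run D
t=16: L0/L1/L2 = DF/ACHE/- → run D
t=17: L0/L1/L2 = DF/ACHE/- → run D
t=18: L0/L1/L2 = F/ACHED/- → run F
t=19: L0/L1/L2 = F/ACHED/- → run F
t=20: L0/L1/L2 = F/ACHED/- → run F
t=21: L0/L1/L2 = -/ACHEDF/- → run A
t=22: L0/L1/L2 = -/CHEDF/- → run C
t=23: L0/L1/L2 = -/CHEDF/- → run C
t=24: L0/L1/L2 = -/CHEDF/- → run C
t=25: L0/L1/L2 = -/CHEDF/- → run C
t=26: L0/L1/L2 = -/CHEDF/- → run C
t=27: L0/L1/L2 = -/HEDF/- → run H
t=28: L0/L1/L2 = -/HEDF/- → run H
t=29: L0/L1/L2 = -/HEDF/- → run H
t=30: L0/L1/L2 = -/HEDF/- → run H
t=31: L0/L1/L2 = -/EDF/- → run E
t=32: L0/L1/L2 = -/EDF/- → run E
t=33: L0/L1/L2 = -/EDF/- → run E
t=34: L0/L1/L2 = -/EDF/- → run E
t=35: L0/L1/L2 = -/DF/- → run D
t=36: L0/L1/L2 = -/DF/- → run D
t=37: L0/L1/L2 = -/F/- → run F
t=38: L0/L1/L2 = -/F/- → run F
t=39: L0/L1/L2 = -/F/- → run F
t=40: L0/L1/L2 = -/F/- → run F
t=41: (idle)
t=42: (idle)
t=43: (idle)
t=44: (idle)
t=45: (idle)
t=46: (idle)
t=47: (idle)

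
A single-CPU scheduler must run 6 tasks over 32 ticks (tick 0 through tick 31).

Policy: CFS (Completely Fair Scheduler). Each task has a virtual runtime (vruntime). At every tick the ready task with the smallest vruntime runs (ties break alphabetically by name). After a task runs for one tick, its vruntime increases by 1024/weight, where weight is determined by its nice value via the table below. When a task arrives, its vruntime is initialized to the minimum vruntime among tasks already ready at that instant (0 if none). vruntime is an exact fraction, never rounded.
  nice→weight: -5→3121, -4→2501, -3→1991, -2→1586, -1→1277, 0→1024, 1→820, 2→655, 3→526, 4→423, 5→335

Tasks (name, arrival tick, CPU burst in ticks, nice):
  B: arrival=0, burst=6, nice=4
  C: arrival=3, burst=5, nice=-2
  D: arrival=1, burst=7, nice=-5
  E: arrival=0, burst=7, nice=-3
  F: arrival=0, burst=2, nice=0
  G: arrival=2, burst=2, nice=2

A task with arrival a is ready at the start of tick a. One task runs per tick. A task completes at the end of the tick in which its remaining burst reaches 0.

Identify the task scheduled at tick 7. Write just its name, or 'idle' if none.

t=0: vr[B=0 E=0 F=0] → run B
t=1: vr[B=1024/423 D=0 E=0 F=0] → run D
t=2: vr[B=1024/423 D=1024/3121 E=0 F=0 G=0] → run E
t=3: vr[B=1024/423 C=0 D=1024/3121 E=1024/1991 F=0 G=0] → run C
t=4: vr[B=1024/423 C=512/793 D=1024/3121 E=1024/1991 F=0 G=0] → run F
t=5: vr[B=1024/423 C=512/793 D=1024/3121 E=1024/1991 F=1 G=0] → run G
t=6: vr[B=1024/423 C=512/793 D=1024/3121 E=1024/1991 F=1 G=1024/655] → run D
t=7: vr[B=1024/423 C=512/793 D=2048/3121 E=1024/1991 F=1 G=1024/655] → run E
t=8: vr[B=1024/423 C=512/793 D=2048/3121 E=2048/1991 F=1 G=1024/655] → run C
t=9: vr[B=1024/423 C=1024/793 D=2048/3121 E=2048/1991 F=1 G=1024/655] → run D
t=10: vr[B=1024/423 C=1024/793 D=3072/3121 E=2048/1991 F=1 G=1024/655] → run D
t=11: vr[B=1024/423 C=1024/793 D=4096/3121 E=2048/1991 F=1 G=1024/655] → run F
t=12: vr[B=1024/423 C=1024/793 D=4096/3121 E=2048/1991 G=1024/655] → run E
t=13: vr[B=1024/423 C=1024/793 D=4096/3121 E=3072/1991 G=1024/655] → run C
t=14: vr[B=1024/423 C=1536/793 D=4096/3121 E=3072/1991 G=1024/655] → run D
t=15: vr[B=1024/423 C=1536/793 D=5120/3121 E=3072/1991 G=1024/655] → run E
t=16: vr[B=1024/423 C=1536/793 D=5120/3121 E=4096/1991 G=1024/655] → run G
t=17: vr[B=1024/423 C=1536/793 D=5120/3121 E=4096/1991] → run D
t=18: vr[B=1024/423 C=1536/793 D=6144/3121 E=4096/1991] → run C
t=19: vr[B=1024/423 C=2048/793 D=6144/3121 E=4096/1991] → run D
t=20: vr[B=1024/423 C=2048/793 E=4096/1991] → run E
t=21: vr[B=1024/423 C=2048/793 E=5120/1991] → run B
t=22: vr[B=2048/423 C=2048/793 E=5120/1991] → run E
t=23: vr[B=2048/423 C=2048/793 E=6144/1991] → run C
t=24: vr[B=2048/423 E=6144/1991] → run E
t=25: vr[B=2048/423] → run B
t=26: vr[B=1024/141] → run B
t=27: vr[B=4096/423] → run B
t=28: vr[B=5120/423] → run B
t=29: (idle)
t=30: (idle)
t=31: (idle)

running at tick 7 = E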